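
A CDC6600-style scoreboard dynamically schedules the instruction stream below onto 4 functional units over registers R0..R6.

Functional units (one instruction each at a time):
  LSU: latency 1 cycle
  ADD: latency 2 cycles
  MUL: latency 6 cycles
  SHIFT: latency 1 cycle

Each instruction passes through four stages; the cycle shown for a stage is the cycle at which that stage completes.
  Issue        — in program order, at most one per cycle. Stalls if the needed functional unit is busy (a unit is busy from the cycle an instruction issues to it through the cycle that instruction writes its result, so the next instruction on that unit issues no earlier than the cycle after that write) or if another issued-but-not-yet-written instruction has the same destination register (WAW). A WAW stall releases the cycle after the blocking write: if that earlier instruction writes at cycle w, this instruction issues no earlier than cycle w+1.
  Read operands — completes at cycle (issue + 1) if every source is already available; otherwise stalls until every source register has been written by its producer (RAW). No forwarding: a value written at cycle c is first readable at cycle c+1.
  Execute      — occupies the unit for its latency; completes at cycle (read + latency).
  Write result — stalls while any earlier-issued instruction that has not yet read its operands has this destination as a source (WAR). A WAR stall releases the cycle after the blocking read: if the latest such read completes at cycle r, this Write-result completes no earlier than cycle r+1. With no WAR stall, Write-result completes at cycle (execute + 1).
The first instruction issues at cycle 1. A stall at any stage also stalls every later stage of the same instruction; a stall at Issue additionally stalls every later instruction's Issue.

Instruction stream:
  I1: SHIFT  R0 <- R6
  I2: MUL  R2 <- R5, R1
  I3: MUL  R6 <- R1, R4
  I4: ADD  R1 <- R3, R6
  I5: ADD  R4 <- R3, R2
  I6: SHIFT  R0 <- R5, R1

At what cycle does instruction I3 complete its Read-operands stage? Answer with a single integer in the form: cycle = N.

cycle = 12

  I1 | 1 | 2 | 3 | 4
  I2 | 2 | 3 | 9 | 10
  I3 | 11 | 12 | 18 | 19   struct: MUL busy until I2 writes@10
  I4 | 12 | 20 | 22 | 23   RAW R6: wait I3 write@19
  I5 | 24 | 25 | 27 | 28   struct: ADD busy until I4 writes@23
  I6 | 25 | 26 | 27 | 28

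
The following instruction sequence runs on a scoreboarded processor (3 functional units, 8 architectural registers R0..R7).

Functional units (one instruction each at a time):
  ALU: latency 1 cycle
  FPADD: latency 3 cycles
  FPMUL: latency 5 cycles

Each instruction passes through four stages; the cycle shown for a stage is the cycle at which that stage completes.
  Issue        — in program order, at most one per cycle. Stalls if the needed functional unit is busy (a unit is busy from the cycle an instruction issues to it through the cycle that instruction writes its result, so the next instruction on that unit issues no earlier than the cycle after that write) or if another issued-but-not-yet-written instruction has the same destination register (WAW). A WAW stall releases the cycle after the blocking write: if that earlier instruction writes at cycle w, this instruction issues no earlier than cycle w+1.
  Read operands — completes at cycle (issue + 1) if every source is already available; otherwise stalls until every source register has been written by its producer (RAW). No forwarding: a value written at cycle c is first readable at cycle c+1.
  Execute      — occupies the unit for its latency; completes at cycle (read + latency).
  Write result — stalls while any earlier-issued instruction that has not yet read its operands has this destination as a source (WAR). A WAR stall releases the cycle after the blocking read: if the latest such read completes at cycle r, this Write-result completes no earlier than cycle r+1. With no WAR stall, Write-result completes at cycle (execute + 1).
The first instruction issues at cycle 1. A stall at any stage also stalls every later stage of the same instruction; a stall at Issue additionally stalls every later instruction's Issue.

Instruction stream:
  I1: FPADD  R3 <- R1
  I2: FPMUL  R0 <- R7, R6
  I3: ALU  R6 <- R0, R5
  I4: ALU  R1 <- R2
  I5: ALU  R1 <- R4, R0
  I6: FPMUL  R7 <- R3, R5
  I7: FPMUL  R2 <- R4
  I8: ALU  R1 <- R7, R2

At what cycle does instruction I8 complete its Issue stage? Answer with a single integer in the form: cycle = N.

cycle = 27

cycle 1: I1→FPADD
cycle 2: I1 RO | I2→FPMUL
cycle 3: I2 RO | I3→ALU
cycle 5: I1 EX
cycle 6: I1 WR R3
cycle 8: I2 EX
cycle 9: I2 WR R0
cycle 10: I3 RO
cycle 11: I3 EX
cycle 12: I3 WR R6
cycle 13: I4→ALU
cycle 14: I4 RO
cycle 15: I4 EX
cycle 16: I4 WR R1
cycle 17: I5→ALU
cycle 18: I5 RO | I6→FPMUL
cycle 19: I5 EX | I6 RO
cycle 20: I5 WR R1
cycle 24: I6 EX
cycle 25: I6 WR R7
cycle 26: I7→FPMUL
cycle 27: I7 RO | I8→ALU
cycle 32: I7 EX
cycle 33: I7 WR R2
cycle 34: I8 RO
cycle 35: I8 EX
cycle 36: I8 WR R1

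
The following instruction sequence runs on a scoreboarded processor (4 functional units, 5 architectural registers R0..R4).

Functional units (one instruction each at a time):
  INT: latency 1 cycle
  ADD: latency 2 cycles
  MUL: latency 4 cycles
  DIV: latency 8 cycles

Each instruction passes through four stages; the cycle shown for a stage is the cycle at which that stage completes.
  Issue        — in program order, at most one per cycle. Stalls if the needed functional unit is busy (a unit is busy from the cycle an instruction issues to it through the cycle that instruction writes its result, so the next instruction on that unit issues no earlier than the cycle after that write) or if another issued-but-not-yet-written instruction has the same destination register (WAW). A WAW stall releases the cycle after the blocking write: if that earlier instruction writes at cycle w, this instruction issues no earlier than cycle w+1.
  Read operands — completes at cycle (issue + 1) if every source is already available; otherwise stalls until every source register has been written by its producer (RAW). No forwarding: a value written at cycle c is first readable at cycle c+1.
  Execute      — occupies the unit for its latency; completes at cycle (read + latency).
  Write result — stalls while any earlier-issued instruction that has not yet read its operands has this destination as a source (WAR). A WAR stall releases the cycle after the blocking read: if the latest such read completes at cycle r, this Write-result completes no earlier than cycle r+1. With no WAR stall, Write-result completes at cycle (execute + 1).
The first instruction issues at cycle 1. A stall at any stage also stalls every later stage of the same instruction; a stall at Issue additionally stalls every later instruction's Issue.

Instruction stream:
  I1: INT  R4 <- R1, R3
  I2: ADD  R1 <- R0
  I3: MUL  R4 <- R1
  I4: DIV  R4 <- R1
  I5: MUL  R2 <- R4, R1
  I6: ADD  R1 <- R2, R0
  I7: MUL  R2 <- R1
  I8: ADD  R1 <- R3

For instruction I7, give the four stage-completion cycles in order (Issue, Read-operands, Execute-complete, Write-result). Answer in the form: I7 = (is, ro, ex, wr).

I7 = (30, 34, 38, 39)

cycle 1: I1 dispatched to INT
cycle 2: I1 operands ready, I2 dispatched to ADD
cycle 3: I1 complete, I2 operands ready
cycle 4: R4←I1
cycle 5: I2 complete, I3 dispatched to MUL
cycle 6: R1←I2
cycle 7: I3 operands ready
cycle 11: I3 complete
cycle 12: R4←I3
cycle 13: I4 dispatched to DIV
cycle 14: I4 operands ready, I5 dispatched to MUL
cycle 15: I6 dispatched to ADD
cycle 22: I4 complete
cycle 23: R4←I4
cycle 24: I5 operands ready
cycle 28: I5 complete
cycle 29: R2←I5
cycle 30: I6 operands ready, I7 dispatched to MUL
cycle 32: I6 complete
cycle 33: R1←I6
cycle 34: I7 operands ready, I8 dispatched to ADD
cycle 35: I8 operands ready
cycle 37: I8 complete
cycle 38: I7 complete, R1←I8
cycle 39: R2←I7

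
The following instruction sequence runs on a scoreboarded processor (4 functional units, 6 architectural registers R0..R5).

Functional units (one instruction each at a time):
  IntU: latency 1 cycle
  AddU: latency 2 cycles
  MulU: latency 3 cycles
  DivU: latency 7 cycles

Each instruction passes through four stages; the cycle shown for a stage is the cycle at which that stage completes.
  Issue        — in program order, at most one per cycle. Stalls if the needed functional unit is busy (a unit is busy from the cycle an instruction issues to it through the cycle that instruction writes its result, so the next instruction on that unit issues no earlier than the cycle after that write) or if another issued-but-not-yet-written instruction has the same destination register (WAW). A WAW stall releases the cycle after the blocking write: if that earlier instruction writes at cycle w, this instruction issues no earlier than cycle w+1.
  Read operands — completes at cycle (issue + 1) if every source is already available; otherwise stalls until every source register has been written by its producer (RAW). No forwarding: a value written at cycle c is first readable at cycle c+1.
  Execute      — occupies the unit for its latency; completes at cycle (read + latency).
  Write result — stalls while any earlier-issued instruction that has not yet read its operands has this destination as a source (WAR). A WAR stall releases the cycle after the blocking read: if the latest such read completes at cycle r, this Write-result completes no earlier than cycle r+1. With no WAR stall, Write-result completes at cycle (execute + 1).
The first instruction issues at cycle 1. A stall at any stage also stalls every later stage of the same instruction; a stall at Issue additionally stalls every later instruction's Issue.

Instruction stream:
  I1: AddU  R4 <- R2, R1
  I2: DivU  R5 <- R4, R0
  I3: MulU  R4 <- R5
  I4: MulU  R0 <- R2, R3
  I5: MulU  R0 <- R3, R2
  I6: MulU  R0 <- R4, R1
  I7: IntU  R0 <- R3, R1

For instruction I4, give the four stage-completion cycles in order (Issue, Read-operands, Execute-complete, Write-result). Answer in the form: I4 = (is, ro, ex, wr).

I4 = (20, 21, 24, 25)

[I1] 1/2/4/5
[I2] 2/6/13/14  (RAW R4: wait I1 write@5)
[I3] 6/15/18/19  (WAW R4: wait I1 write@5; RAW R5: wait I2 write@14)
[I4] 20/21/24/25  (struct: MulU busy until I3 writes@19)
[I5] 26/27/30/31  (struct: MulU busy until I4 writes@25)
[I6] 32/33/36/37  (struct: MulU busy until I5 writes@31)
[I7] 38/39/40/41  (WAW R0: wait I6 write@37)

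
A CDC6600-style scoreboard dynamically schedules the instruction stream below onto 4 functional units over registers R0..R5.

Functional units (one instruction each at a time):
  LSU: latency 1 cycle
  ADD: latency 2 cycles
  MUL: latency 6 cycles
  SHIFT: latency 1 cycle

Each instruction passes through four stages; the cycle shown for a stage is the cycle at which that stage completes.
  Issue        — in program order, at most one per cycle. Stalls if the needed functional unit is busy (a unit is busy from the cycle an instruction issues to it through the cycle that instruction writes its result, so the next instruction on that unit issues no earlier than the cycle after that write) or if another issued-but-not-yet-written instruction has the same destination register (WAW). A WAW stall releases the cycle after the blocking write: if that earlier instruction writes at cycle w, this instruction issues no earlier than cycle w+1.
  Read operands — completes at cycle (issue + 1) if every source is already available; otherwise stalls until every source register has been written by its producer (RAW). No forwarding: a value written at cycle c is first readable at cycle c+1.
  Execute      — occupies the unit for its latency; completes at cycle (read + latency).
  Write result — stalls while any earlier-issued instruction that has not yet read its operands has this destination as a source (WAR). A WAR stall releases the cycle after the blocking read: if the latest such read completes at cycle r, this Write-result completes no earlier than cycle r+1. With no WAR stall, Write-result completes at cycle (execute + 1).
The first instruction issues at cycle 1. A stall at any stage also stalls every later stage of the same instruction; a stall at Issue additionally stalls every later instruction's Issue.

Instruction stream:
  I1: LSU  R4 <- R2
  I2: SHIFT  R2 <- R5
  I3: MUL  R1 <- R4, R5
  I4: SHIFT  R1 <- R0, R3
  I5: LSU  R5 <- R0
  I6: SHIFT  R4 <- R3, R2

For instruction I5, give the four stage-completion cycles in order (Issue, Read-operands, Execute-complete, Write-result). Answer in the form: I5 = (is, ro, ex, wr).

I1 -> (1, 2, 3, 4)
I2 -> (2, 3, 4, 5)
I3 -> (3, 5, 11, 12)  // RAW R4: wait I1 write@4
I4 -> (13, 14, 15, 16)  // WAW R1: wait I3 write@12
I5 -> (14, 15, 16, 17)
I6 -> (17, 18, 19, 20)  // struct: SHIFT busy until I4 writes@16

I5 = (14, 15, 16, 17)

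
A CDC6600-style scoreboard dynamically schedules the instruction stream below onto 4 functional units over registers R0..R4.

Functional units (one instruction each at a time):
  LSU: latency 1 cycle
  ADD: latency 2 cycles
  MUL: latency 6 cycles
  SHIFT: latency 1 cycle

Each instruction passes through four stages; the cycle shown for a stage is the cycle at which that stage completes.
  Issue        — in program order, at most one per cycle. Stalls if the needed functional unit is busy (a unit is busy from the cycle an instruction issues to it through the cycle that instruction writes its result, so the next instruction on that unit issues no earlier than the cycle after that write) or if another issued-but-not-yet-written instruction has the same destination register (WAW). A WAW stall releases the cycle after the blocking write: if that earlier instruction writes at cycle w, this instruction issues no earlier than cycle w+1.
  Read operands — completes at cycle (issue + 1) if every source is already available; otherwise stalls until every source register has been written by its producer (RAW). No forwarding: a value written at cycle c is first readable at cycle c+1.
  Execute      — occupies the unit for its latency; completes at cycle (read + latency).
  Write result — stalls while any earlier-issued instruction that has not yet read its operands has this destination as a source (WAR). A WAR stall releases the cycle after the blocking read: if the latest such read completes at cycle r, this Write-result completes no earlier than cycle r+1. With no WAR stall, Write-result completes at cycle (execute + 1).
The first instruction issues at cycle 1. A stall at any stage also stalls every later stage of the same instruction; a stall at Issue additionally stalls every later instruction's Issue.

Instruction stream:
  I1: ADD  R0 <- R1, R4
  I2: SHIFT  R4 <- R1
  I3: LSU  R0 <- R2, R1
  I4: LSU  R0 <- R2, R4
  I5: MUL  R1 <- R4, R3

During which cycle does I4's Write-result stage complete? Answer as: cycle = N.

cycle = 13

[I1] 1/2/4/5
[I2] 2/3/4/5
[I3] 6/7/8/9  (WAW R0: wait I1 write@5)
[I4] 10/11/12/13  (struct: LSU busy until I3 writes@9)
[I5] 11/12/18/19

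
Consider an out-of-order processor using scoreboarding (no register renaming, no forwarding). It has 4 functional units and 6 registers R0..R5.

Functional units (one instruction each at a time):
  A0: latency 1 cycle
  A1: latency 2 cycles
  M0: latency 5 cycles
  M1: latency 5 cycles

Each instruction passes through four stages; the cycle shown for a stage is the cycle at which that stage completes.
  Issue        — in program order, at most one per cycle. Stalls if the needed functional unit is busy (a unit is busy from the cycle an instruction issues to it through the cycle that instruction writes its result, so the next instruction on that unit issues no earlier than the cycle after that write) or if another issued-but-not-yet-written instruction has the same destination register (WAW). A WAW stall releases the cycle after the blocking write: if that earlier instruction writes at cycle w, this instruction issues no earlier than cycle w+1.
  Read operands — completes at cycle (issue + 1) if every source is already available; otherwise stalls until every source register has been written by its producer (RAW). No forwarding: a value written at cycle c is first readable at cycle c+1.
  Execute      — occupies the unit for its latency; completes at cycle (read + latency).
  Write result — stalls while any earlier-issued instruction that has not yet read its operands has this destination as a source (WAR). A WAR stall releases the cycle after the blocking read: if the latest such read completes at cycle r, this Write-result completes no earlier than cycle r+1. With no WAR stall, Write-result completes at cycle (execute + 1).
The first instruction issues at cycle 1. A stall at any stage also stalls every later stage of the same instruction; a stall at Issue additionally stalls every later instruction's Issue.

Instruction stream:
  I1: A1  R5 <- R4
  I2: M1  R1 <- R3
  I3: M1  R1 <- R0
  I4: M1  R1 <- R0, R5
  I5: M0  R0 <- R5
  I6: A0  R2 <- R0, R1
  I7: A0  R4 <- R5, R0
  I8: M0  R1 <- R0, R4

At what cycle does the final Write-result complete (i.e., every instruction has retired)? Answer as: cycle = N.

cycle = 40

[1] I1 dispatched to A1
[2] I1 operands ready · I2 dispatched to M1
[3] I2 operands ready
[4] I1 complete
[5] R5←I1
[8] I2 complete
[9] R1←I2
[10] I3 dispatched to M1
[11] I3 operands ready
[16] I3 complete
[17] R1←I3
[18] I4 dispatched to M1
[19] I4 operands ready · I5 dispatched to M0
[20] I5 operands ready · I6 dispatched to A0
[24] I4 complete
[25] R1←I4 · I5 complete
[26] R0←I5
[27] I6 operands ready
[28] I6 complete
[29] R2←I6
[30] I7 dispatched to A0
[31] I7 operands ready · I8 dispatched to M0
[32] I7 complete
[33] R4←I7
[34] I8 operands ready
[39] I8 complete
[40] R1←I8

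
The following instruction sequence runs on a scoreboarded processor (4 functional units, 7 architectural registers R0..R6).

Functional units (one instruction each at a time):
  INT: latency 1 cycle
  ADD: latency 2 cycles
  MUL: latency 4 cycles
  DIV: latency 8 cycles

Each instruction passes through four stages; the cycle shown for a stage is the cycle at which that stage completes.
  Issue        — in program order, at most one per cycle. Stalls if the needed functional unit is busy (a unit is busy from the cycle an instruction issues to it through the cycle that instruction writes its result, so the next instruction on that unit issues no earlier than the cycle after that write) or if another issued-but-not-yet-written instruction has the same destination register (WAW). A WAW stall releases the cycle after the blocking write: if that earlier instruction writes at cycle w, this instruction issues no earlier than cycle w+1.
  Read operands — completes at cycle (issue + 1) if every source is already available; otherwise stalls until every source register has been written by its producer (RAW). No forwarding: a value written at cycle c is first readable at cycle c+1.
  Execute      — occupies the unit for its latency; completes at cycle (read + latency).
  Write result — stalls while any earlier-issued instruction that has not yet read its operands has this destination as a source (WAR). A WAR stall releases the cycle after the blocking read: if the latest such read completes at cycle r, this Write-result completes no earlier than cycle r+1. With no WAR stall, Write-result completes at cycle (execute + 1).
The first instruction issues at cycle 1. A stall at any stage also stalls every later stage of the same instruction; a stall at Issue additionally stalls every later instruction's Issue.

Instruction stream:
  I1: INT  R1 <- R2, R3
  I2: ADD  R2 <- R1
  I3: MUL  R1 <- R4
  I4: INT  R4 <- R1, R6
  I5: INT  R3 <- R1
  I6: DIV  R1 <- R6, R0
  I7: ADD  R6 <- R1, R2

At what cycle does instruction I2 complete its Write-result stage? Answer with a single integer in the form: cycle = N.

cycle = 8

c1: issue I1 (INT)
c2: I1 read-ops; issue I2 (ADD)
c3: I1 finished on INT
c4: I1→R1
c5: I2 read-ops; issue I3 (MUL)
c6: I3 read-ops; issue I4 (INT)
c7: I2 finished on ADD
c8: I2→R2
c10: I3 finished on MUL
c11: I3→R1
c12: I4 read-ops
c13: I4 finished on INT
c14: I4→R4
c15: issue I5 (INT)
c16: I5 read-ops; issue I6 (DIV)
c17: I5 finished on INT; I6 read-ops; issue I7 (ADD)
c18: I5→R3
c25: I6 finished on DIV
c26: I6→R1
c27: I7 read-ops
c29: I7 finished on ADD
c30: I7→R6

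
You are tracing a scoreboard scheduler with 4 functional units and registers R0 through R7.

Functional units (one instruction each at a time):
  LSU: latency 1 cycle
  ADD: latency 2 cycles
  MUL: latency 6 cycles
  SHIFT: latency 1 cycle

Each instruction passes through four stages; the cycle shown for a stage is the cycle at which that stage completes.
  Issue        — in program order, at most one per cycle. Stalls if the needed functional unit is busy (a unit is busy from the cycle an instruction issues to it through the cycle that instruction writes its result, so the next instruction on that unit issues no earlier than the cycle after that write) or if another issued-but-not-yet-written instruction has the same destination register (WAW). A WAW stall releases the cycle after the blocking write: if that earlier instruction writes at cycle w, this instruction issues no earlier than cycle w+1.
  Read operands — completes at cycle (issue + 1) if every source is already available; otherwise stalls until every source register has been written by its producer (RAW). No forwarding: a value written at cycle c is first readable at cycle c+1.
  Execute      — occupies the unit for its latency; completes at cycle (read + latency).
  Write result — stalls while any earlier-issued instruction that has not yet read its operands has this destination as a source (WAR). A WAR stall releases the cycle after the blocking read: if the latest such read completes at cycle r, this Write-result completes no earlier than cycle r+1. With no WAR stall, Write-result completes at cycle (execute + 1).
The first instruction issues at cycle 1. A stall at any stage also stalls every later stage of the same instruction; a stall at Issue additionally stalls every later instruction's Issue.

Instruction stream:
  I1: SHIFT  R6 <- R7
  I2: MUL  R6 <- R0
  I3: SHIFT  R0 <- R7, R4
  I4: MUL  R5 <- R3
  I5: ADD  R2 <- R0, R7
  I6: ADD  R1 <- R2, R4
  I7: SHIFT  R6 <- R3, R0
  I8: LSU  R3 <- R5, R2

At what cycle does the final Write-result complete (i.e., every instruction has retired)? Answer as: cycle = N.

cycle = 25

[1] I1 dispatched to SHIFT
[2] I1 operands ready
[3] I1 complete
[4] R6←I1
[5] I2 dispatched to MUL
[6] I2 operands ready; I3 dispatched to SHIFT
[7] I3 operands ready
[8] I3 complete
[9] R0←I3
[12] I2 complete
[13] R6←I2
[14] I4 dispatched to MUL
[15] I4 operands ready; I5 dispatched to ADD
[16] I5 operands ready
[18] I5 complete
[19] R2←I5
[20] I6 dispatched to ADD
[21] I4 complete; I6 operands ready; I7 dispatched to SHIFT
[22] R5←I4; I7 operands ready; I8 dispatched to LSU
[23] I6 complete; I7 complete; I8 operands ready
[24] R1←I6; R6←I7; I8 complete
[25] R3←I8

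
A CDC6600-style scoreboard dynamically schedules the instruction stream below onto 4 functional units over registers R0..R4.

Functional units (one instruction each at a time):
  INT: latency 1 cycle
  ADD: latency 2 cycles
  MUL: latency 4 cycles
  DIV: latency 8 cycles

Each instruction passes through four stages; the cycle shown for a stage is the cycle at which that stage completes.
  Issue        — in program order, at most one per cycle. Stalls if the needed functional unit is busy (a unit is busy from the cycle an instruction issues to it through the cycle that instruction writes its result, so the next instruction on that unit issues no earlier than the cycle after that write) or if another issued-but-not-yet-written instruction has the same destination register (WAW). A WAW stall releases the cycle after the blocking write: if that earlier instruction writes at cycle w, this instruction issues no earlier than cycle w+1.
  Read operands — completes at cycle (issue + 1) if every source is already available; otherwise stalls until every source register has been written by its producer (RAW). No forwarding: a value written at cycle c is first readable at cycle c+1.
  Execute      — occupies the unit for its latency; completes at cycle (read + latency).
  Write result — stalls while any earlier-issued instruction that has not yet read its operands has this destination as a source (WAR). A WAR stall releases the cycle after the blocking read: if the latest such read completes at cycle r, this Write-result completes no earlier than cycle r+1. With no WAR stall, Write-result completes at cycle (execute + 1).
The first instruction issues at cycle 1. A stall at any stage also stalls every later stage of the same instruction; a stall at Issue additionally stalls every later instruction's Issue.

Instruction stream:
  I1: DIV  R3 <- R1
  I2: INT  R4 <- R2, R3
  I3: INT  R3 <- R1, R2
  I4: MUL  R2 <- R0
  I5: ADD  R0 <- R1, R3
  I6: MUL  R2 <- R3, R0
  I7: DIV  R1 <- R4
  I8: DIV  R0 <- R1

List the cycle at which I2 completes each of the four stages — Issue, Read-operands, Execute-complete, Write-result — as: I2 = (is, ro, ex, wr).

I1 -> (1, 2, 10, 11)
I2 -> (2, 12, 13, 14)  // RAW R3: wait I1 write@11
I3 -> (15, 16, 17, 18)  // struct: INT busy until I2 writes@14
I4 -> (16, 17, 21, 22)
I5 -> (17, 19, 21, 22)  // RAW R3: wait I3 write@18
I6 -> (23, 24, 28, 29)  // struct: MUL busy until I4 writes@22
I7 -> (24, 25, 33, 34)
I8 -> (35, 36, 44, 45)  // struct: DIV busy until I7 writes@34

I2 = (2, 12, 13, 14)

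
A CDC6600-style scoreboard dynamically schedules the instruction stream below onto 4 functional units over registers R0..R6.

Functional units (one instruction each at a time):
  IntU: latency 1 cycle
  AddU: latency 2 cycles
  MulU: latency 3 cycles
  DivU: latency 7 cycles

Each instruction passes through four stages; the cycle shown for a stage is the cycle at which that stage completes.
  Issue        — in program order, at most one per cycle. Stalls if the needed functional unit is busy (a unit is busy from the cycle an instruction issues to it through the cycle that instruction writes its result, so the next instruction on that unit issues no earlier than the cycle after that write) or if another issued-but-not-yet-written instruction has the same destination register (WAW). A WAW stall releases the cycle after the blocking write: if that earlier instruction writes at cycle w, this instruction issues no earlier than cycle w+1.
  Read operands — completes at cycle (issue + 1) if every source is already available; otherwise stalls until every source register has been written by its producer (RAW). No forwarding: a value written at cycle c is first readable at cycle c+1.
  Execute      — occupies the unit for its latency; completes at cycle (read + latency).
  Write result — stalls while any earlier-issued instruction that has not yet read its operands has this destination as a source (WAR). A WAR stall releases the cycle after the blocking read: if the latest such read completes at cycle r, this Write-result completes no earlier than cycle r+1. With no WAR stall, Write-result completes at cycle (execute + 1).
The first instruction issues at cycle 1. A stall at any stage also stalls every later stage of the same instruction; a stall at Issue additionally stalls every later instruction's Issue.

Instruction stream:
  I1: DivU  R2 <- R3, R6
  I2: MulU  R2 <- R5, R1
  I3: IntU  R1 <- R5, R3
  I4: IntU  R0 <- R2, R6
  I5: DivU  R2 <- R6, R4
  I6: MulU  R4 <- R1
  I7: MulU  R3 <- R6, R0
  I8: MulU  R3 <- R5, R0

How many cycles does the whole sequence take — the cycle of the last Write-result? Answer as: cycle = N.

t=1  I1 issues→DivU
t=2  I1 reads
t=9  I1 exec-done
t=10  I1 writes R2
t=11  I2 issues→MulU
t=12  I2 reads, I3 issues→IntU
t=13  I3 reads
t=14  I3 exec-done
t=15  I2 exec-done, I3 writes R1
t=16  I2 writes R2, I4 issues→IntU
t=17  I4 reads, I5 issues→DivU
t=18  I4 exec-done, I5 reads, I6 issues→MulU
t=19  I4 writes R0, I6 reads
t=22  I6 exec-done
t=23  I6 writes R4
t=24  I7 issues→MulU
t=25  I5 exec-done, I7 reads
t=26  I5 writes R2
t=28  I7 exec-done
t=29  I7 writes R3
t=30  I8 issues→MulU
t=31  I8 reads
t=34  I8 exec-done
t=35  I8 writes R3

cycle = 35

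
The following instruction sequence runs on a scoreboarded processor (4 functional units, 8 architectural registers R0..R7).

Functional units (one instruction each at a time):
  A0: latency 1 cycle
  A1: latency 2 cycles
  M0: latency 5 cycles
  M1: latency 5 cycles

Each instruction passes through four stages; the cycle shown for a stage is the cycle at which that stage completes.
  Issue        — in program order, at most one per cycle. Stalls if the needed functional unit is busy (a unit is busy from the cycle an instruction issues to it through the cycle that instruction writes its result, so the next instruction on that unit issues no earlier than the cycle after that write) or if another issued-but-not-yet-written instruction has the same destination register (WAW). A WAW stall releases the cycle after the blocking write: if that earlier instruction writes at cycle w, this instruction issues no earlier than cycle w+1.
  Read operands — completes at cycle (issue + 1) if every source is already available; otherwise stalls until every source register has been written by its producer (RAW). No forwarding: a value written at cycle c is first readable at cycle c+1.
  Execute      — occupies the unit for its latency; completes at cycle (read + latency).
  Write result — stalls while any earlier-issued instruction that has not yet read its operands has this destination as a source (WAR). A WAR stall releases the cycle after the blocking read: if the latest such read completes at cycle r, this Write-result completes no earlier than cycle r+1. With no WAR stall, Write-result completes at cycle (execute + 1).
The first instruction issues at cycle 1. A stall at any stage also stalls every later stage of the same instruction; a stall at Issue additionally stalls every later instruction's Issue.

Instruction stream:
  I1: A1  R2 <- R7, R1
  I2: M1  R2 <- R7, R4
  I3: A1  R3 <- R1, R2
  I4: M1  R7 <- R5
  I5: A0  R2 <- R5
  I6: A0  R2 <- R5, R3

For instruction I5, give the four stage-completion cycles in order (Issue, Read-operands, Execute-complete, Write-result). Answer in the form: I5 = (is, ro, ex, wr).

I5 = (15, 16, 17, 18)

  I1 | 1 | 2 | 4 | 5
  I2 | 6 | 7 | 12 | 13   WAW R2: wait I1 write@5
  I3 | 7 | 14 | 16 | 17   RAW R2: wait I2 write@13
  I4 | 14 | 15 | 20 | 21   struct: M1 busy until I2 writes@13
  I5 | 15 | 16 | 17 | 18
  I6 | 19 | 20 | 21 | 22   struct: A0 busy until I5 writes@18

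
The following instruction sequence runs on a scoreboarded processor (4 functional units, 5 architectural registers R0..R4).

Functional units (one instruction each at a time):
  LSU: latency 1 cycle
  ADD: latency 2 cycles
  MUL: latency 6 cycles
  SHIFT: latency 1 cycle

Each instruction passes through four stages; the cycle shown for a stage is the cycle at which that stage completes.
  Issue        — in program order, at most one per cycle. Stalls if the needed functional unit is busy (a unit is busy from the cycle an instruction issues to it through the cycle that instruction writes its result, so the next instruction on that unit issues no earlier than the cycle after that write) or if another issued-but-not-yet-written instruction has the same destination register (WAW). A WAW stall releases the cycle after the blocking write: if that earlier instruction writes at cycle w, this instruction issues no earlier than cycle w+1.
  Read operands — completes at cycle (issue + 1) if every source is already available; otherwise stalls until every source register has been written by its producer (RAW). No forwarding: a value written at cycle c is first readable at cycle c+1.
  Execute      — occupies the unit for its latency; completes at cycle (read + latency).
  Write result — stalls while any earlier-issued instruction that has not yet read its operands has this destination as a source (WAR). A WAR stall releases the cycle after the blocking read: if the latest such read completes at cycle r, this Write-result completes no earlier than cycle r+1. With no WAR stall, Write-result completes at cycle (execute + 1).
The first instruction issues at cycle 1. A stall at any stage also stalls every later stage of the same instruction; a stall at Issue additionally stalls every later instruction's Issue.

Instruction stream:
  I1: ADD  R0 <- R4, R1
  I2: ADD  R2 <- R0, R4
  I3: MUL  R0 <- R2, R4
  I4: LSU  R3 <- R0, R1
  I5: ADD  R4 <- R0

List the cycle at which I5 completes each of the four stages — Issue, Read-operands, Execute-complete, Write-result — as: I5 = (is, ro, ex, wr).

[I1] 1/2/4/5
[I2] 6/7/9/10  (struct: ADD busy until I1 writes@5)
[I3] 7/11/17/18  (RAW R2: wait I2 write@10)
[I4] 8/19/20/21  (RAW R0: wait I3 write@18)
[I5] 11/19/21/22  (struct: ADD busy until I2 writes@10; RAW R0: wait I3 write@18)

I5 = (11, 19, 21, 22)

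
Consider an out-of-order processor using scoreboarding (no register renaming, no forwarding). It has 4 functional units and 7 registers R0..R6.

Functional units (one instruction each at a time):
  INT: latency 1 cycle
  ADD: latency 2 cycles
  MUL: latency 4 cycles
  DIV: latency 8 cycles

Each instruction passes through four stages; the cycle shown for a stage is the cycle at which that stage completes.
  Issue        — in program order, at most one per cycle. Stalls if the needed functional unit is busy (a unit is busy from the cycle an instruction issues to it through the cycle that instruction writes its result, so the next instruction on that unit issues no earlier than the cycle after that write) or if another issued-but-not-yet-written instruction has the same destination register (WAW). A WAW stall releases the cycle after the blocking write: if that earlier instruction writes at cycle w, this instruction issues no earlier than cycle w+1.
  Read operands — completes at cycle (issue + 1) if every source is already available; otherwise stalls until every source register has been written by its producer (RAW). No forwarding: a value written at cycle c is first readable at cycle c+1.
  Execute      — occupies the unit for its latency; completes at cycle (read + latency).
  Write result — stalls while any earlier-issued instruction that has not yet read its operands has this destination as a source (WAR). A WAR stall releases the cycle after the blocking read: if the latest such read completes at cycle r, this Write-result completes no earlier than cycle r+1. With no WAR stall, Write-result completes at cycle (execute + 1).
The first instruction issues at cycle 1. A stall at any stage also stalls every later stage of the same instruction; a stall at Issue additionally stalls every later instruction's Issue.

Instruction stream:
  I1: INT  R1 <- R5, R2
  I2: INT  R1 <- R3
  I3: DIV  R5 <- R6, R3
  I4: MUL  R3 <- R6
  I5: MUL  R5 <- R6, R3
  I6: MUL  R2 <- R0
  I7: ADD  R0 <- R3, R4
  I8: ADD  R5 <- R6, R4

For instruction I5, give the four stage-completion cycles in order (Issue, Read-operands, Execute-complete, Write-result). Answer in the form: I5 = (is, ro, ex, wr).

I5 = (17, 18, 22, 23)

1) issue 1, read 2, done 3, write 4
2) issue 5, read 6, done 7, write 8  <struct: INT busy until I1 writes@4>
3) issue 6, read 7, done 15, write 16
4) issue 7, read 8, done 12, write 13
5) issue 17, read 18, done 22, write 23  <WAW R5: wait I3 write@16>
6) issue 24, read 25, done 29, write 30  <struct: MUL busy until I5 writes@23>
7) issue 25, read 26, done 28, write 29
8) issue 30, read 31, done 33, write 34  <struct: ADD busy until I7 writes@29>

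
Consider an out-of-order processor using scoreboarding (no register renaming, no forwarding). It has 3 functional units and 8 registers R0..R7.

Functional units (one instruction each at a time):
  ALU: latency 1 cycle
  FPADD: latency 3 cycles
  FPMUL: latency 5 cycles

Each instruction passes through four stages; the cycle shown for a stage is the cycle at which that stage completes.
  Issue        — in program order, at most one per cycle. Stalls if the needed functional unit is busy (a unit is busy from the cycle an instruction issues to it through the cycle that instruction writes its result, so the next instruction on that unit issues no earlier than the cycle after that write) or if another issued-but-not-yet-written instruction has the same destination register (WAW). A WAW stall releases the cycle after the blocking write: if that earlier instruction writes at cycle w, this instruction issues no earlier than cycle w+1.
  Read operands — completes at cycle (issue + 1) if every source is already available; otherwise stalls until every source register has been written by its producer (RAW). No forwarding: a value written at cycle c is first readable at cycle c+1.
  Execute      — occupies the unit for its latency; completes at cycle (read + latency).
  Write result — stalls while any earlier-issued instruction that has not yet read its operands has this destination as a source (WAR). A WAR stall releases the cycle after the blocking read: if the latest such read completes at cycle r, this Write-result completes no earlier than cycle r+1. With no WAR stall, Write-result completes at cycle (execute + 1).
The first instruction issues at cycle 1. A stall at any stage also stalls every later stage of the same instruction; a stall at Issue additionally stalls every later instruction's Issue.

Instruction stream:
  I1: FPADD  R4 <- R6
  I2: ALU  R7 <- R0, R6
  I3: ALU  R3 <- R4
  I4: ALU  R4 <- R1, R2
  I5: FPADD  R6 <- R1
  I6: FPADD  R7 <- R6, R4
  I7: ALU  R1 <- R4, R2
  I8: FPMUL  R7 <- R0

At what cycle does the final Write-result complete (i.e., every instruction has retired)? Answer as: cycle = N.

  I1 | 1 | 2 | 5 | 6
  I2 | 2 | 3 | 4 | 5
  I3 | 6 | 7 | 8 | 9   struct: ALU busy until I2 writes@5
  I4 | 10 | 11 | 12 | 13   struct: ALU busy until I3 writes@9
  I5 | 11 | 12 | 15 | 16
  I6 | 17 | 18 | 21 | 22   struct: FPADD busy until I5 writes@16
  I7 | 18 | 19 | 20 | 21
  I8 | 23 | 24 | 29 | 30   WAW R7: wait I6 write@22

cycle = 30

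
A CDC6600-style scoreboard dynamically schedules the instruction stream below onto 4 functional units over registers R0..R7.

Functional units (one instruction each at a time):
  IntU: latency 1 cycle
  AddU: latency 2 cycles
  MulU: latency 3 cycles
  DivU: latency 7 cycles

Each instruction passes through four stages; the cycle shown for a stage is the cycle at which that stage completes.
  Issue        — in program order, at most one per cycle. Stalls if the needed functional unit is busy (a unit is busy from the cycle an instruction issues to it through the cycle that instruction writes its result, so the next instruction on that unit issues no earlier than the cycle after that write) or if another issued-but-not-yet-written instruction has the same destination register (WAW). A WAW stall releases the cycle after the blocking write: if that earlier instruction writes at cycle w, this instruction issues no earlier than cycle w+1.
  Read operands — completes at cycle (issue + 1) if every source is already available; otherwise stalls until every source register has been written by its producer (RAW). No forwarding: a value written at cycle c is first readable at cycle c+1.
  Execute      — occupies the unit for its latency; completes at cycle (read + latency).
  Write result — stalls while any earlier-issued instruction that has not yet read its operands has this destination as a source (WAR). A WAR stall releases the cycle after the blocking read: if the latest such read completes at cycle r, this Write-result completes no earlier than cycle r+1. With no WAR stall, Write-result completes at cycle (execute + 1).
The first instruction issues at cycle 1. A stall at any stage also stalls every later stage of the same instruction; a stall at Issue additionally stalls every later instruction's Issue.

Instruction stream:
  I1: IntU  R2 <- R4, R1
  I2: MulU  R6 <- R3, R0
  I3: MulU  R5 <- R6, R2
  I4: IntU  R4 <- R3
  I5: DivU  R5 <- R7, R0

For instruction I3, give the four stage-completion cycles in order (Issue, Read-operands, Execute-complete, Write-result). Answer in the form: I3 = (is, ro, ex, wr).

I3 = (8, 9, 12, 13)

t=1  I1→IntU
t=2  I1 RO · I2→MulU
t=3  I1 EX · I2 RO
t=4  I1 WR R2
t=6  I2 EX
t=7  I2 WR R6
t=8  I3→MulU
t=9  I3 RO · I4→IntU
t=10  I4 RO
t=11  I4 EX
t=12  I3 EX · I4 WR R4
t=13  I3 WR R5
t=14  I5→DivU
t=15  I5 RO
t=22  I5 EX
t=23  I5 WR R5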